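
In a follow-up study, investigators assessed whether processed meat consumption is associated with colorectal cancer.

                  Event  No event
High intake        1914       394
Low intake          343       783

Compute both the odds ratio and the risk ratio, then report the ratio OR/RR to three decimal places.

Cells: a = 1914, b = 394, c = 343, d = 783.
OR = (1914·783)/(394·343) = 1498662/135142 = 11.08954
Risk in exposed = 1914/2308 = 0.82929; risk in unexposed = 343/1126 = 0.30462; RR = 2.72239
OR/RR = 11.08954 / 2.72239 = 4.07346
The outcome is not rare, so the OR lies further from 1 than the RR.

4.073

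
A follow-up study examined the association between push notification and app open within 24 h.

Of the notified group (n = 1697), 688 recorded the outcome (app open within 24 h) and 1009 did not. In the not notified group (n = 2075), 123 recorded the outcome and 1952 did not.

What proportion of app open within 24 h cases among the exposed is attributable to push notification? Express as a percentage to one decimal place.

From the description: a = 688, b = 1009, c = 123, d = 1952.
Risk in exposed = 688/1697 = 0.40542; risk in unexposed = 123/2075 = 0.05928.
RR = 0.40542/0.05928 = 6.83942
AR% = (RR − 1)/RR × 100 = (6.83942 − 1)/6.83942 × 100 = 85.3789%

85.4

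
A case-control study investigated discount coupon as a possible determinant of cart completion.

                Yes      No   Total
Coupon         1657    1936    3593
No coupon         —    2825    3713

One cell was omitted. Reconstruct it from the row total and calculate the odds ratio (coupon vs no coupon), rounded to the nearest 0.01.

The missing cell is in the unexposed row: 3713 − 2825 = 888.
So a = 1657, b = 1936, c = 888, d = 2825.
OR = (a·d)/(b·c) = (1657 × 2825) / (1936 × 888) = 4681025 / 1719168 = 2.72284

2.72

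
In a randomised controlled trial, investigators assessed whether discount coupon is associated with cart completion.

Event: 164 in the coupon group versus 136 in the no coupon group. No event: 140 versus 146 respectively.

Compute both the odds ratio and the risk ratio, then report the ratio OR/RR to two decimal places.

1.12

From the description: a = 164, b = 140, c = 136, d = 146.
OR = (164·146)/(140·136) = 23944/19040 = 1.25756
Risk in exposed = 164/304 = 0.53947; risk in unexposed = 136/282 = 0.48227; RR = 1.11861
OR/RR = 1.25756 / 1.11861 = 1.12421
The outcome is not rare, so the OR lies further from 1 than the RR.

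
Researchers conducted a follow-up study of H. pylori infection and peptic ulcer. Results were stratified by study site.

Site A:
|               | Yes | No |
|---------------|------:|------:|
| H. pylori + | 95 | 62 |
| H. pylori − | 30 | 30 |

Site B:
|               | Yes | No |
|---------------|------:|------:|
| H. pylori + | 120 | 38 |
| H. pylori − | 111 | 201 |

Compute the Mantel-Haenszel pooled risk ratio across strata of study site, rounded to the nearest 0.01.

RR_MH = Σ(aᵢ·n₀ᵢ/nᵢ) / Σ(cᵢ·n₁ᵢ/nᵢ), with n₁ᵢ = aᵢ+bᵢ (exposed), n₀ᵢ = cᵢ+dᵢ (unexposed), nᵢ = n₁ᵢ+n₀ᵢ.
Stratum 1 (Site A): n₁ = 157, n₀ = 60, n = 217; a·n₀/n = 95·60/217 = 26.2673; c·n₁/n = 30·157/217 = 21.7051
Stratum 2 (Site B): n₁ = 158, n₀ = 312, n = 470; a·n₀/n = 120·312/470 = 79.6596; c·n₁/n = 111·158/470 = 37.3149
RR_MH = (26.2673 + 79.6596) / (21.7051 + 37.3149) = 105.9269 / 59.0200 = 1.79476

1.79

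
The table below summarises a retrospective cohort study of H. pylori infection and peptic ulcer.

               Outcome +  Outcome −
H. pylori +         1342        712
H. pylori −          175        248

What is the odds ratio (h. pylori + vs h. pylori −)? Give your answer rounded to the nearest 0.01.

2.67

Cells: a = 1342, b = 712, c = 175, d = 248.
OR = (a·d)/(b·c) = (1342 × 248) / (712 × 175) = 332816 / 124600 = 2.67108
The odds of peptic ulcer are about 2.67 times as high in the h. pylori + group.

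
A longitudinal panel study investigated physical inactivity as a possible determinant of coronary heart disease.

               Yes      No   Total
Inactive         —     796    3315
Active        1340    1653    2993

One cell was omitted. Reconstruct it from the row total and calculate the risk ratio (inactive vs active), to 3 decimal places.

The missing cell is in the exposed row: 3315 − 796 = 2519.
So a = 2519, b = 796, c = 1340, d = 1653.
RR = [a/(a+b)] / [c/(c+d)] = (2519/3315) / (1340/2993) = 0.75988/0.44771 = 1.69725

1.697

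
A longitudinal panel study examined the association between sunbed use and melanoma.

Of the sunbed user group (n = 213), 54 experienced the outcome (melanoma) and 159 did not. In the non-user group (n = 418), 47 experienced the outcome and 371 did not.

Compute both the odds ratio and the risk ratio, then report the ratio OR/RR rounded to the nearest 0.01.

1.19

From the description: a = 54, b = 159, c = 47, d = 371.
OR = (54·371)/(159·47) = 20034/7473 = 2.68085
Risk in exposed = 54/213 = 0.25352; risk in unexposed = 47/418 = 0.11244; RR = 2.25472
OR/RR = 2.68085 / 2.25472 = 1.18900
The outcome is not rare, so the OR lies further from 1 than the RR.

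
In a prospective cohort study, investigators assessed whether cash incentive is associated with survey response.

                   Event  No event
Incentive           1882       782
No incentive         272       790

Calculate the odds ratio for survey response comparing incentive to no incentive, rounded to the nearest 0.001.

6.990

Cells: a = 1882, b = 782, c = 272, d = 790.
OR = (a·d)/(b·c) = (1882 × 790) / (782 × 272) = 1486780 / 212704 = 6.98990
The odds of survey response are about 6.99 times as high in the incentive group.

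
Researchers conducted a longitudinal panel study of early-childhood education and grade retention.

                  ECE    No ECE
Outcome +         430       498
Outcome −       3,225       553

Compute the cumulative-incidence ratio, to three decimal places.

Reading the table with exposure as columns: a = 430 (ECE, case), b = 3225 (ECE, non-case), c = 498 (No ECE, case), d = 553.
Risk in exposed = 430/3655 = 0.11765; risk in unexposed = 498/1051 = 0.47383.
RR = 0.11765 / 0.47383 = 0.24829
The risk is 75% lower among the exposed than among the unexposed.

0.248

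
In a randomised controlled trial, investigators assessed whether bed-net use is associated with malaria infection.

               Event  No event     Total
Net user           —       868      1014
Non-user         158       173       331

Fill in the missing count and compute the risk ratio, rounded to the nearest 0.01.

0.30

The missing cell is in the exposed row: 1014 − 868 = 146.
So a = 146, b = 868, c = 158, d = 173.
RR = [a/(a+b)] / [c/(c+d)] = (146/1014) / (158/331) = 0.14398/0.47734 = 0.30164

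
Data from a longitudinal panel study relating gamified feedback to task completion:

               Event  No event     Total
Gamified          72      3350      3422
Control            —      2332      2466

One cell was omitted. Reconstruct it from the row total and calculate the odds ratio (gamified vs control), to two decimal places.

0.37

The missing cell is in the unexposed row: 2466 − 2332 = 134.
So a = 72, b = 3350, c = 134, d = 2332.
OR = (a·d)/(b·c) = (72 × 2332) / (3350 × 134) = 167904 / 448900 = 0.37403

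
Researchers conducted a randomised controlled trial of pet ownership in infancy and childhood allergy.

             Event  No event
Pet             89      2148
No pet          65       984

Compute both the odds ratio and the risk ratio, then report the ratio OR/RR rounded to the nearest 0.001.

0.977

Cells: a = 89, b = 2148, c = 65, d = 984.
OR = (89·984)/(2148·65) = 87576/139620 = 0.62725
Risk in exposed = 89/2237 = 0.03979; risk in unexposed = 65/1049 = 0.06196; RR = 0.64208
OR/RR = 0.62725 / 0.64208 = 0.97690
The outcome is rare in both groups, so OR ≈ RR (ratio near 1).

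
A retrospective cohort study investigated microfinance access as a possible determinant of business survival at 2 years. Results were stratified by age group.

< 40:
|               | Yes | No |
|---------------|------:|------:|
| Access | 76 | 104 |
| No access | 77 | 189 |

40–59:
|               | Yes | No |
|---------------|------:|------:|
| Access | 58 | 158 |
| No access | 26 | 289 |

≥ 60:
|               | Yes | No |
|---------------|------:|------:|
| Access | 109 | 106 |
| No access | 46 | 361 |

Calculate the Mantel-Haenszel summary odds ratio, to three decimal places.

3.789

OR_MH = Σ(aᵢdᵢ/nᵢ) / Σ(bᵢcᵢ/nᵢ), where nᵢ is the stratum total.
Stratum 1 (< 40): n = 446; a·d/n = 76·189/446 = 32.2063; b·c/n = 104·77/446 = 17.9552
Stratum 2 (40–59): n = 531; a·d/n = 58·289/531 = 31.5669; b·c/n = 158·26/531 = 7.7363
Stratum 3 (≥ 60): n = 622; a·d/n = 109·361/622 = 63.2621; b·c/n = 106·46/622 = 7.8392
OR_MH = (32.2063 + 31.5669 + 63.2621) / (17.9552 + 7.7363 + 7.8392) = 127.0352 / 33.5307 = 3.78862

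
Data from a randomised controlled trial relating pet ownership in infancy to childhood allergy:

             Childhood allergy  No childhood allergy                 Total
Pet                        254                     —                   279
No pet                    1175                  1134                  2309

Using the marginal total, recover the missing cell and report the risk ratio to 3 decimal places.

1.789

The missing cell is in the exposed row: 279 − 254 = 25.
So a = 254, b = 25, c = 1175, d = 1134.
RR = [a/(a+b)] / [c/(c+d)] = (254/279) / (1175/2309) = 0.91039/0.50888 = 1.78902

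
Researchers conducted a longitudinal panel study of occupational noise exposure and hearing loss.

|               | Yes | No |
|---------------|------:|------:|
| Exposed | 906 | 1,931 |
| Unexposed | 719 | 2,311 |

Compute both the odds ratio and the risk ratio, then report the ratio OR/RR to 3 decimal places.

1.121

Cells: a = 906, b = 1931, c = 719, d = 2311.
OR = (906·2311)/(1931·719) = 2093766/1388389 = 1.50805
Risk in exposed = 906/2837 = 0.31935; risk in unexposed = 719/3030 = 0.23729; RR = 1.34581
OR/RR = 1.50805 / 1.34581 = 1.12056
The outcome is not rare, so the OR lies further from 1 than the RR.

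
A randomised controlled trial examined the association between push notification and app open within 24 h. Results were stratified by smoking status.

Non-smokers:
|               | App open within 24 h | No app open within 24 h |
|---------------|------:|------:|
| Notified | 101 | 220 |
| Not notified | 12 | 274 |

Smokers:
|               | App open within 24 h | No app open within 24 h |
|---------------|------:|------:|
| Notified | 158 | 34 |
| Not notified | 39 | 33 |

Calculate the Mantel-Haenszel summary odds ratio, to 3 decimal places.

6.972

OR_MH = Σ(aᵢdᵢ/nᵢ) / Σ(bᵢcᵢ/nᵢ), where nᵢ is the stratum total.
Stratum 1 (Non-smokers): n = 607; a·d/n = 101·274/607 = 45.5914; b·c/n = 220·12/607 = 4.3493
Stratum 2 (Smokers): n = 264; a·d/n = 158·33/264 = 19.7500; b·c/n = 34·39/264 = 5.0227
OR_MH = (45.5914 + 19.7500) / (4.3493 + 5.0227) = 65.3414 / 9.3720 = 6.97199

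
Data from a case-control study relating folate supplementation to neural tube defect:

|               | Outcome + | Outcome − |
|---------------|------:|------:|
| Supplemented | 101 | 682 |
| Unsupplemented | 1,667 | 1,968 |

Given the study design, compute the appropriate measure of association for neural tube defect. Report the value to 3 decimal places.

0.175

Cells: a = 101, b = 682, c = 1667, d = 1968.
This is a case-control study: participants were sampled on outcome status, so risks in the source population cannot be estimated directly — relative risk is not valid here. The odds ratio is the appropriate measure.
OR = (a·d)/(b·c) = (101 × 1968) / (682 × 1667) = 198768 / 1136894 = 0.17483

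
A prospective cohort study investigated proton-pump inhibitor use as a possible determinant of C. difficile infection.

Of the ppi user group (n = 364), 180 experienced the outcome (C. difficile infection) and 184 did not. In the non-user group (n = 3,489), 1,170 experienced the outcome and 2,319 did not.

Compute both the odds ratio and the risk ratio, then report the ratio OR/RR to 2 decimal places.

From the description: a = 180, b = 184, c = 1170, d = 2319.
OR = (180·2319)/(184·1170) = 417420/215280 = 1.93896
Risk in exposed = 180/364 = 0.49451; risk in unexposed = 1170/3489 = 0.33534; RR = 1.47464
OR/RR = 1.93896 / 1.47464 = 1.31487
The outcome is not rare, so the OR lies further from 1 than the RR.

1.31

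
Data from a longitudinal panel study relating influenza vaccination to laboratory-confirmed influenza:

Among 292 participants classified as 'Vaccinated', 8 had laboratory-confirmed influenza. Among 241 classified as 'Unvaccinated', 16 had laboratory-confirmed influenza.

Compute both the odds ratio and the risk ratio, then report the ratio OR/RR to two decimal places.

0.96

From the description: a = 8, b = 284, c = 16, d = 225.
OR = (8·225)/(284·16) = 1800/4544 = 0.39613
Risk in exposed = 8/292 = 0.02740; risk in unexposed = 16/241 = 0.06639; RR = 0.41267
OR/RR = 0.39613 / 0.41267 = 0.95991
The outcome is rare in both groups, so OR ≈ RR (ratio near 1).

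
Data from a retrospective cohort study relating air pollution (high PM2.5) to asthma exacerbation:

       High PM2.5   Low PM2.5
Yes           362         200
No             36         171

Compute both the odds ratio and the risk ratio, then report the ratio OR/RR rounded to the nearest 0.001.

5.096

Reading the table with exposure as columns: a = 362 (High PM2.5, case), b = 36 (High PM2.5, non-case), c = 200 (Low PM2.5, case), d = 171.
OR = (362·171)/(36·200) = 61902/7200 = 8.59750
Risk in exposed = 362/398 = 0.90955; risk in unexposed = 200/371 = 0.53908; RR = 1.68721
OR/RR = 8.59750 / 1.68721 = 5.09569
The outcome is not rare, so the OR lies further from 1 than the RR.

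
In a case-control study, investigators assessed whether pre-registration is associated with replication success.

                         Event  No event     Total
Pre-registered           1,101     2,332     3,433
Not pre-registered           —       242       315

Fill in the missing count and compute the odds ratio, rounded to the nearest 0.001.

The missing cell is in the unexposed row: 315 − 242 = 73.
So a = 1101, b = 2332, c = 73, d = 242.
OR = (a·d)/(b·c) = (1101 × 242) / (2332 × 73) = 266442 / 170236 = 1.56513

1.565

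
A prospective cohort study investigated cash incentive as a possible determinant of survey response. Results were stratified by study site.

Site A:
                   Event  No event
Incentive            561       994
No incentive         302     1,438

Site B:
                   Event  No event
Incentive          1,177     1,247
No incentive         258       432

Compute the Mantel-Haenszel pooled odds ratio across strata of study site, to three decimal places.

OR_MH = Σ(aᵢdᵢ/nᵢ) / Σ(bᵢcᵢ/nᵢ), where nᵢ is the stratum total.
Stratum 1 (Site A): n = 3295; a·d/n = 561·1438/3295 = 244.8310; b·c/n = 994·302/3295 = 91.1041
Stratum 2 (Site B): n = 3114; a·d/n = 1177·432/3114 = 163.2832; b·c/n = 1247·258/3114 = 103.3160
OR_MH = (244.8310 + 163.2832) / (91.1041 + 103.3160) = 408.1142 / 194.4201 = 2.09914

2.099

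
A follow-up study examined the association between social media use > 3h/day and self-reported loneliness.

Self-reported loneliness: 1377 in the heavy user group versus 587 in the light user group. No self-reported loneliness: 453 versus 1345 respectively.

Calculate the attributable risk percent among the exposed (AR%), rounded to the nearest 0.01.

59.62

From the description: a = 1377, b = 453, c = 587, d = 1345.
Risk in exposed = 1377/1830 = 0.75246; risk in unexposed = 587/1932 = 0.30383.
RR = 0.75246/0.30383 = 2.47658
AR% = (RR − 1)/RR × 100 = (2.47658 − 1)/2.47658 × 100 = 59.6217%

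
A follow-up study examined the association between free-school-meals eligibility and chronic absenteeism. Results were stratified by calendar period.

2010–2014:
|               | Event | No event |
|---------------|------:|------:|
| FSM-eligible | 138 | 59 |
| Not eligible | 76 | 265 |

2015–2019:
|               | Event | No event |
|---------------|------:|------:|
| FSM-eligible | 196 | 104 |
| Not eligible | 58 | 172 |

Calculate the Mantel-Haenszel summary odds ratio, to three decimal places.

OR_MH = Σ(aᵢdᵢ/nᵢ) / Σ(bᵢcᵢ/nᵢ), where nᵢ is the stratum total.
Stratum 1 (2010–2014): n = 538; a·d/n = 138·265/538 = 67.9740; b·c/n = 59·76/538 = 8.3346
Stratum 2 (2015–2019): n = 530; a·d/n = 196·172/530 = 63.6075; b·c/n = 104·58/530 = 11.3811
OR_MH = (67.9740 + 63.6075) / (8.3346 + 11.3811) = 131.5815 / 19.7157 = 6.67394

6.674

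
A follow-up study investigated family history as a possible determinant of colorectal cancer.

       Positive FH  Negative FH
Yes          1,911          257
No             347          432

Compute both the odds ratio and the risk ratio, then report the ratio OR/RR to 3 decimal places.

4.080

Reading the table with exposure as columns: a = 1911 (Positive FH, case), b = 347 (Positive FH, non-case), c = 257 (Negative FH, case), d = 432.
OR = (1911·432)/(347·257) = 825552/89179 = 9.25725
Risk in exposed = 1911/2258 = 0.84632; risk in unexposed = 257/689 = 0.37300; RR = 2.26894
OR/RR = 9.25725 / 2.26894 = 4.07999
The outcome is not rare, so the OR lies further from 1 than the RR.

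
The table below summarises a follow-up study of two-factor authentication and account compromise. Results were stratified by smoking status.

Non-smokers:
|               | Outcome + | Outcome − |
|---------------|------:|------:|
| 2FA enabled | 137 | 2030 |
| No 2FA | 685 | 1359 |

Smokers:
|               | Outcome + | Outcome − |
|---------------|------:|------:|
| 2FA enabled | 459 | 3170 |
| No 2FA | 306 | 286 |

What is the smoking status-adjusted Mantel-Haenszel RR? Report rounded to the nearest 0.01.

0.21

RR_MH = Σ(aᵢ·n₀ᵢ/nᵢ) / Σ(cᵢ·n₁ᵢ/nᵢ), with n₁ᵢ = aᵢ+bᵢ (exposed), n₀ᵢ = cᵢ+dᵢ (unexposed), nᵢ = n₁ᵢ+n₀ᵢ.
Stratum 1 (Non-smokers): n₁ = 2167, n₀ = 2044, n = 4211; a·n₀/n = 137·2044/4211 = 66.4992; c·n₁/n = 685·2167/4211 = 352.5042
Stratum 2 (Smokers): n₁ = 3629, n₀ = 592, n = 4221; a·n₀/n = 459·592/4221 = 64.3753; c·n₁/n = 306·3629/4221 = 263.0832
RR_MH = (66.4992 + 64.3753) / (352.5042 + 263.0832) = 130.8744 / 615.5873 = 0.21260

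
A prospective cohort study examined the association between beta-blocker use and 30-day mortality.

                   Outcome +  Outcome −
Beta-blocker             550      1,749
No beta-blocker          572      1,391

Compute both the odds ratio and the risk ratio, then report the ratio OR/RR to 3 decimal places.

Cells: a = 550, b = 1749, c = 572, d = 1391.
OR = (550·1391)/(1749·572) = 765050/1000428 = 0.76472
Risk in exposed = 550/2299 = 0.23923; risk in unexposed = 572/1963 = 0.29139; RR = 0.82101
OR/RR = 0.76472 / 0.82101 = 0.93144
The outcome is not rare, so the OR lies further from 1 than the RR.

0.931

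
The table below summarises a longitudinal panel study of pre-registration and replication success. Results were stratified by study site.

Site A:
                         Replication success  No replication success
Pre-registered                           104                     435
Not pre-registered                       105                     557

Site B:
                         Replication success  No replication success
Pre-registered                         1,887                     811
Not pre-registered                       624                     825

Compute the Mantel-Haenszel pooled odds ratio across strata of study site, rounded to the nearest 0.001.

OR_MH = Σ(aᵢdᵢ/nᵢ) / Σ(bᵢcᵢ/nᵢ), where nᵢ is the stratum total.
Stratum 1 (Site A): n = 1201; a·d/n = 104·557/1201 = 48.2331; b·c/n = 435·105/1201 = 38.0308
Stratum 2 (Site B): n = 4147; a·d/n = 1887·825/4147 = 375.3979; b·c/n = 811·624/4147 = 122.0313
OR_MH = (48.2331 + 375.3979) / (38.0308 + 122.0313) = 423.6310 / 160.0622 = 2.64667

2.647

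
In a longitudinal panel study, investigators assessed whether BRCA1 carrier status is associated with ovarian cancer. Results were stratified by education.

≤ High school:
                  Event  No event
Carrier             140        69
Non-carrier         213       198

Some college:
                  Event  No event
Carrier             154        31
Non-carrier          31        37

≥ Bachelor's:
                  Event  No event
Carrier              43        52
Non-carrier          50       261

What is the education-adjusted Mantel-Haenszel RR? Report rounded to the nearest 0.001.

RR_MH = Σ(aᵢ·n₀ᵢ/nᵢ) / Σ(cᵢ·n₁ᵢ/nᵢ), with n₁ᵢ = aᵢ+bᵢ (exposed), n₀ᵢ = cᵢ+dᵢ (unexposed), nᵢ = n₁ᵢ+n₀ᵢ.
Stratum 1 (≤ High school): n₁ = 209, n₀ = 411, n = 620; a·n₀/n = 140·411/620 = 92.8065; c·n₁/n = 213·209/620 = 71.8016
Stratum 2 (Some college): n₁ = 185, n₀ = 68, n = 253; a·n₀/n = 154·68/253 = 41.3913; c·n₁/n = 31·185/253 = 22.6680
Stratum 3 (≥ Bachelor's): n₁ = 95, n₀ = 311, n = 406; a·n₀/n = 43·311/406 = 32.9384; c·n₁/n = 50·95/406 = 11.6995
RR_MH = (92.8065 + 41.3913 + 32.9384) / (71.8016 + 22.6680 + 11.6995) = 167.1362 / 106.1691 = 1.57424

1.574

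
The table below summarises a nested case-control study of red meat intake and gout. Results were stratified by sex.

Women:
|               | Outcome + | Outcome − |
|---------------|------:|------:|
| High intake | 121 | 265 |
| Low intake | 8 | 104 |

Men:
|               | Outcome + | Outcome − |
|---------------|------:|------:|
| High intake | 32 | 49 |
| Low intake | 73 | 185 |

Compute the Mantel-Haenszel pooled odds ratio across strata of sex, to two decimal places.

2.89

OR_MH = Σ(aᵢdᵢ/nᵢ) / Σ(bᵢcᵢ/nᵢ), where nᵢ is the stratum total.
Stratum 1 (Women): n = 498; a·d/n = 121·104/498 = 25.2691; b·c/n = 265·8/498 = 4.2570
Stratum 2 (Men): n = 339; a·d/n = 32·185/339 = 17.4631; b·c/n = 49·73/339 = 10.5516
OR_MH = (25.2691 + 17.4631) / (4.2570 + 10.5516) = 42.7322 / 14.8087 = 2.88562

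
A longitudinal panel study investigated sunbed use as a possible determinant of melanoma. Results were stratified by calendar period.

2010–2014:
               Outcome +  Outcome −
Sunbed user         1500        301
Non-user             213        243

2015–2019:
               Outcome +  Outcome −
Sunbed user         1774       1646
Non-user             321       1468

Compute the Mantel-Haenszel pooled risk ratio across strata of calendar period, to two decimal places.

2.40

RR_MH = Σ(aᵢ·n₀ᵢ/nᵢ) / Σ(cᵢ·n₁ᵢ/nᵢ), with n₁ᵢ = aᵢ+bᵢ (exposed), n₀ᵢ = cᵢ+dᵢ (unexposed), nᵢ = n₁ᵢ+n₀ᵢ.
Stratum 1 (2010–2014): n₁ = 1801, n₀ = 456, n = 2257; a·n₀/n = 1500·456/2257 = 303.0572; c·n₁/n = 213·1801/2257 = 169.9659
Stratum 2 (2015–2019): n₁ = 3420, n₀ = 1789, n = 5209; a·n₀/n = 1774·1789/5209 = 609.2697; c·n₁/n = 321·3420/5209 = 210.7545
RR_MH = (303.0572 + 609.2697) / (169.9659 + 210.7545) = 912.3269 / 380.7203 = 2.39632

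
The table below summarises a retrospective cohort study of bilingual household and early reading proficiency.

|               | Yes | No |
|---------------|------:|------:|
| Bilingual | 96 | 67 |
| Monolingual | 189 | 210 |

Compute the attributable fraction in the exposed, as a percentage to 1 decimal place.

19.6

Cells: a = 96, b = 67, c = 189, d = 210.
Risk in exposed = 96/163 = 0.58896; risk in unexposed = 189/399 = 0.47368.
RR = 0.58896/0.47368 = 1.24335
AR% = (RR − 1)/RR × 100 = (1.24335 − 1)/1.24335 × 100 = 19.5724%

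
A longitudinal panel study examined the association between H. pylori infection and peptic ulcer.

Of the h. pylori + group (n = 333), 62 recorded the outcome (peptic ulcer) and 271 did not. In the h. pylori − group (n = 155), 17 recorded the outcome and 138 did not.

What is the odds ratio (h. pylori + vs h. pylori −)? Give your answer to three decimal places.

From the description: a = 62, b = 271, c = 17, d = 138.
OR = (a·d)/(b·c) = (62 × 138) / (271 × 17) = 8556 / 4607 = 1.85717
The odds of peptic ulcer are about 1.86 times as high in the h. pylori + group.

1.857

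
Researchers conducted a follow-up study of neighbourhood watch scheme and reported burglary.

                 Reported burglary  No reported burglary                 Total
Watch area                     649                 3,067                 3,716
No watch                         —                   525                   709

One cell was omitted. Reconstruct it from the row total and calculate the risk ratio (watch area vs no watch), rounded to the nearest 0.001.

0.673

The missing cell is in the unexposed row: 709 − 525 = 184.
So a = 649, b = 3067, c = 184, d = 525.
RR = [a/(a+b)] / [c/(c+d)] = (649/3716) / (184/709) = 0.17465/0.25952 = 0.67297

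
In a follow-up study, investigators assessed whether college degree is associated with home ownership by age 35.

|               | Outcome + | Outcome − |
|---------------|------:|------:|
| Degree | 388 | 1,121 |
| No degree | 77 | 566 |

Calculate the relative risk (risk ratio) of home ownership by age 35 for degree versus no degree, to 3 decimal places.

2.147

Cells: a = 388, b = 1121, c = 77, d = 566.
Risk in exposed = 388/1509 = 0.25712; risk in unexposed = 77/643 = 0.11975.
RR = 0.25712 / 0.11975 = 2.14715
The risk among the exposed is 2.15 times that among the unexposed.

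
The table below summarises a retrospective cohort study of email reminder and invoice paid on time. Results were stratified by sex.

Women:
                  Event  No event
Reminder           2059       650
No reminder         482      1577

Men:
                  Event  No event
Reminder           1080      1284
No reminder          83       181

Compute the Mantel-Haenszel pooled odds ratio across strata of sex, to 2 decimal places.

OR_MH = Σ(aᵢdᵢ/nᵢ) / Σ(bᵢcᵢ/nᵢ), where nᵢ is the stratum total.
Stratum 1 (Women): n = 4768; a·d/n = 2059·1577/4768 = 681.0073; b·c/n = 650·482/4768 = 65.7089
Stratum 2 (Men): n = 2628; a·d/n = 1080·181/2628 = 74.3836; b·c/n = 1284·83/2628 = 40.5525
OR_MH = (681.0073 + 74.3836) / (65.7089 + 40.5525) = 755.3909 / 106.2614 = 7.10880

7.11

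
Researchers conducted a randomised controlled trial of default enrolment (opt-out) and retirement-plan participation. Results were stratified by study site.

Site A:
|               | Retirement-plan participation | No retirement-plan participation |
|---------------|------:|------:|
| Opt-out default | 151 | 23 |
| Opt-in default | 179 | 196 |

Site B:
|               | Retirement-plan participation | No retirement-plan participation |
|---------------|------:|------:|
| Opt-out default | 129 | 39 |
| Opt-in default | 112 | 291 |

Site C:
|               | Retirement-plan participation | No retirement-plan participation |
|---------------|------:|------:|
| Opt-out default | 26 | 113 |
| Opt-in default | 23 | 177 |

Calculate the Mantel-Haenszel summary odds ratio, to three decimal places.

OR_MH = Σ(aᵢdᵢ/nᵢ) / Σ(bᵢcᵢ/nᵢ), where nᵢ is the stratum total.
Stratum 1 (Site A): n = 549; a·d/n = 151·196/549 = 53.9089; b·c/n = 23·179/549 = 7.4991
Stratum 2 (Site B): n = 571; a·d/n = 129·291/571 = 65.7426; b·c/n = 39·112/571 = 7.6497
Stratum 3 (Site C): n = 339; a·d/n = 26·177/339 = 13.5752; b·c/n = 113·23/339 = 7.6667
OR_MH = (53.9089 + 65.7426 + 13.5752) / (7.4991 + 7.6497 + 7.6667) = 133.2267 / 22.8155 = 5.83931

5.839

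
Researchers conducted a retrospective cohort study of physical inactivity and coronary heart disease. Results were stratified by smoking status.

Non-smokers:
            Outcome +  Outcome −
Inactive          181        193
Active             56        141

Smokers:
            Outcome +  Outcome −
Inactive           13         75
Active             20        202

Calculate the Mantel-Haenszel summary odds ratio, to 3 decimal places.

2.237

OR_MH = Σ(aᵢdᵢ/nᵢ) / Σ(bᵢcᵢ/nᵢ), where nᵢ is the stratum total.
Stratum 1 (Non-smokers): n = 571; a·d/n = 181·141/571 = 44.6953; b·c/n = 193·56/571 = 18.9282
Stratum 2 (Smokers): n = 310; a·d/n = 13·202/310 = 8.4710; b·c/n = 75·20/310 = 4.8387
OR_MH = (44.6953 + 8.4710) / (18.9282 + 4.8387) = 53.1662 / 23.7669 = 2.23699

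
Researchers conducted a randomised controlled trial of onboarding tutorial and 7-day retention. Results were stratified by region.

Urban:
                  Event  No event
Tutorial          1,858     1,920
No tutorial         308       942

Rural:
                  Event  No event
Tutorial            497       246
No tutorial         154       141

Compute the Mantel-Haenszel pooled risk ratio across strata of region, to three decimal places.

1.765

RR_MH = Σ(aᵢ·n₀ᵢ/nᵢ) / Σ(cᵢ·n₁ᵢ/nᵢ), with n₁ᵢ = aᵢ+bᵢ (exposed), n₀ᵢ = cᵢ+dᵢ (unexposed), nᵢ = n₁ᵢ+n₀ᵢ.
Stratum 1 (Urban): n₁ = 3778, n₀ = 1250, n = 5028; a·n₀/n = 1858·1250/5028 = 461.9133; c·n₁/n = 308·3778/5028 = 231.4288
Stratum 2 (Rural): n₁ = 743, n₀ = 295, n = 1038; a·n₀/n = 497·295/1038 = 141.2476; c·n₁/n = 154·743/1038 = 110.2331
RR_MH = (461.9133 + 141.2476) / (231.4288 + 110.2331) = 603.1609 / 341.6619 = 1.76537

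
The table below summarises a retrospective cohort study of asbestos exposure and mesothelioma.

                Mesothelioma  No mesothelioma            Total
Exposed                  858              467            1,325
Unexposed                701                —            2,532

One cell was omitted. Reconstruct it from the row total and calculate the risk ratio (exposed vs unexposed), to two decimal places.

2.34

The missing cell is in the unexposed row: 2532 − 701 = 1831.
So a = 858, b = 467, c = 701, d = 1831.
RR = [a/(a+b)] / [c/(c+d)] = (858/1325) / (701/2532) = 0.64755/0.27686 = 2.33893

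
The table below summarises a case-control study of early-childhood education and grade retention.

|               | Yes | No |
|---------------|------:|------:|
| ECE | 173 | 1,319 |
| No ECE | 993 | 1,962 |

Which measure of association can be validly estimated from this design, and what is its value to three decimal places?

0.259

Cells: a = 173, b = 1319, c = 993, d = 1962.
This is a case-control study: participants were sampled on outcome status, so risks in the source population cannot be estimated directly — relative risk is not valid here. The odds ratio is the appropriate measure.
OR = (a·d)/(b·c) = (173 × 1962) / (1319 × 993) = 339426 / 1309767 = 0.25915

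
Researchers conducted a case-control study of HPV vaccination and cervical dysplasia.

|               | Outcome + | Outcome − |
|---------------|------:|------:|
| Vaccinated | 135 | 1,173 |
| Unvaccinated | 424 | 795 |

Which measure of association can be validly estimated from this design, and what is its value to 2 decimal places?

Cells: a = 135, b = 1173, c = 424, d = 795.
This is a case-control study: participants were sampled on outcome status, so risks in the source population cannot be estimated directly — relative risk is not valid here. The odds ratio is the appropriate measure.
OR = (a·d)/(b·c) = (135 × 795) / (1173 × 424) = 107325 / 497352 = 0.21579

0.22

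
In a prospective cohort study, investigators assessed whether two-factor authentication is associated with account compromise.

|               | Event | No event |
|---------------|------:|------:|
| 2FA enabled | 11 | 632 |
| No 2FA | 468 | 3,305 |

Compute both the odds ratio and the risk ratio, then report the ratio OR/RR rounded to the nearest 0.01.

0.89

Cells: a = 11, b = 632, c = 468, d = 3305.
OR = (11·3305)/(632·468) = 36355/295776 = 0.12291
Risk in exposed = 11/643 = 0.01711; risk in unexposed = 468/3773 = 0.12404; RR = 0.13792
OR/RR = 0.12291 / 0.13792 = 0.89121
The outcome is not rare, so the OR lies further from 1 than the RR.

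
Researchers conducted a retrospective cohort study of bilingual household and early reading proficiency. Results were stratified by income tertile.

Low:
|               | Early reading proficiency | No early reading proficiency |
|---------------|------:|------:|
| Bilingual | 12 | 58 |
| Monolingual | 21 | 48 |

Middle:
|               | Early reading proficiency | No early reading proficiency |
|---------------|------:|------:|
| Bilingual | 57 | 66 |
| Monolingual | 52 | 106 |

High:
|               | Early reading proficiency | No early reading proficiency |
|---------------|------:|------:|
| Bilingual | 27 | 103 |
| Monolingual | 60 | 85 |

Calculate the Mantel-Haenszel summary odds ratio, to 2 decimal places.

OR_MH = Σ(aᵢdᵢ/nᵢ) / Σ(bᵢcᵢ/nᵢ), where nᵢ is the stratum total.
Stratum 1 (Low): n = 139; a·d/n = 12·48/139 = 4.1439; b·c/n = 58·21/139 = 8.7626
Stratum 2 (Middle): n = 281; a·d/n = 57·106/281 = 21.5018; b·c/n = 66·52/281 = 12.2135
Stratum 3 (High): n = 275; a·d/n = 27·85/275 = 8.3455; b·c/n = 103·60/275 = 22.4727
OR_MH = (4.1439 + 21.5018 + 8.3455) / (8.7626 + 12.2135 + 22.4727) = 33.9911 / 43.4488 = 0.78233

0.78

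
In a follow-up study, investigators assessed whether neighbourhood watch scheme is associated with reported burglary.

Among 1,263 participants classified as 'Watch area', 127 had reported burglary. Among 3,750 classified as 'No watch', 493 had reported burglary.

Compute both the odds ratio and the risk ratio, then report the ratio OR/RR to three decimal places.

From the description: a = 127, b = 1136, c = 493, d = 3257.
OR = (127·3257)/(1136·493) = 413639/560048 = 0.73858
Risk in exposed = 127/1263 = 0.10055; risk in unexposed = 493/3750 = 0.13147; RR = 0.76486
OR/RR = 0.73858 / 0.76486 = 0.96563
The outcome is not rare, so the OR lies further from 1 than the RR.

0.966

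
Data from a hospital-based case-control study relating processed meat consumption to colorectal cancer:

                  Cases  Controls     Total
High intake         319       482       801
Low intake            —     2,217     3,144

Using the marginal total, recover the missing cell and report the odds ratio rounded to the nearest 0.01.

1.58

The missing cell is in the unexposed row: 3144 − 2217 = 927.
So a = 319, b = 482, c = 927, d = 2217.
OR = (a·d)/(b·c) = (319 × 2217) / (482 × 927) = 707223 / 446814 = 1.58281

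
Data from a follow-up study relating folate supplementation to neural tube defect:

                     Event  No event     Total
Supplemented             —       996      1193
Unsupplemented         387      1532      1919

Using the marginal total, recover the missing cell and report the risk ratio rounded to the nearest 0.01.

0.82

The missing cell is in the exposed row: 1193 − 996 = 197.
So a = 197, b = 996, c = 387, d = 1532.
RR = [a/(a+b)] / [c/(c+d)] = (197/1193) / (387/1919) = 0.16513/0.20167 = 0.81882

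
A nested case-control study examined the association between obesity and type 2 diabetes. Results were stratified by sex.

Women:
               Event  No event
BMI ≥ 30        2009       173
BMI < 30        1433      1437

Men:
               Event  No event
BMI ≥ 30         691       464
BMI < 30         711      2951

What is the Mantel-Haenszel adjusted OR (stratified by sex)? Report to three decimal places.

OR_MH = Σ(aᵢdᵢ/nᵢ) / Σ(bᵢcᵢ/nᵢ), where nᵢ is the stratum total.
Stratum 1 (Women): n = 5052; a·d/n = 2009·1437/5052 = 571.4436; b·c/n = 173·1433/5052 = 49.0715
Stratum 2 (Men): n = 4817; a·d/n = 691·2951/4817 = 423.3218; b·c/n = 464·711/4817 = 68.4874
OR_MH = (571.4436 + 423.3218) / (49.0715 + 68.4874) = 994.7654 / 117.5589 = 8.46185

8.462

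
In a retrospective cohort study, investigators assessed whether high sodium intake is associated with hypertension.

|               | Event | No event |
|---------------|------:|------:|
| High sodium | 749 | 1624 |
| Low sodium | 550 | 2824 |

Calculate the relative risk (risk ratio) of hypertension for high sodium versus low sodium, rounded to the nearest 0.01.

1.94

Cells: a = 749, b = 1624, c = 550, d = 2824.
Risk in exposed = 749/2373 = 0.31563; risk in unexposed = 550/3374 = 0.16301.
RR = 0.31563 / 0.16301 = 1.93627
The risk among the exposed is 1.94 times that among the unexposed.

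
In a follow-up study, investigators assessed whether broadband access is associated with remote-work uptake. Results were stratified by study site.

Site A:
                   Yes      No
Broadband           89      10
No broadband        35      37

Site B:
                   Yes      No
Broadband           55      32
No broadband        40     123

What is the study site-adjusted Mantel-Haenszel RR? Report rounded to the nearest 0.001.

RR_MH = Σ(aᵢ·n₀ᵢ/nᵢ) / Σ(cᵢ·n₁ᵢ/nᵢ), with n₁ᵢ = aᵢ+bᵢ (exposed), n₀ᵢ = cᵢ+dᵢ (unexposed), nᵢ = n₁ᵢ+n₀ᵢ.
Stratum 1 (Site A): n₁ = 99, n₀ = 72, n = 171; a·n₀/n = 89·72/171 = 37.4737; c·n₁/n = 35·99/171 = 20.2632
Stratum 2 (Site B): n₁ = 87, n₀ = 163, n = 250; a·n₀/n = 55·163/250 = 35.8600; c·n₁/n = 40·87/250 = 13.9200
RR_MH = (37.4737 + 35.8600) / (20.2632 + 13.9200) = 73.3337 / 34.1832 = 2.14532

2.145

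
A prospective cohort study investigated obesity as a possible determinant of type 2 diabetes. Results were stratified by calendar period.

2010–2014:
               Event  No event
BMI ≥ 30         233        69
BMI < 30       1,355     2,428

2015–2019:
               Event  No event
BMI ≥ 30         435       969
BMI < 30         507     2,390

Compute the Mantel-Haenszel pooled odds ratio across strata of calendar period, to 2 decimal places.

OR_MH = Σ(aᵢdᵢ/nᵢ) / Σ(bᵢcᵢ/nᵢ), where nᵢ is the stratum total.
Stratum 1 (2010–2014): n = 4085; a·d/n = 233·2428/4085 = 138.4881; b·c/n = 69·1355/4085 = 22.8874
Stratum 2 (2015–2019): n = 4301; a·d/n = 435·2390/4301 = 241.7229; b·c/n = 969·507/4301 = 114.2253
OR_MH = (138.4881 + 241.7229) / (22.8874 + 114.2253) = 380.2110 / 137.1127 = 2.77298

2.77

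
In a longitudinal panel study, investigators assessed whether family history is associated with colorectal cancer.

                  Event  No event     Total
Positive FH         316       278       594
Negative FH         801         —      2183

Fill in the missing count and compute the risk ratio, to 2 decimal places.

The missing cell is in the unexposed row: 2183 − 801 = 1382.
So a = 316, b = 278, c = 801, d = 1382.
RR = [a/(a+b)] / [c/(c+d)] = (316/594) / (801/2183) = 0.53199/0.36693 = 1.44985

1.45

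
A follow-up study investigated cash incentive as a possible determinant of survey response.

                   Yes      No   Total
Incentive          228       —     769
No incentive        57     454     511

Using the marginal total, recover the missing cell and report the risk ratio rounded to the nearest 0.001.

The missing cell is in the exposed row: 769 − 228 = 541.
So a = 228, b = 541, c = 57, d = 454.
RR = [a/(a+b)] / [c/(c+d)] = (228/769) / (57/511) = 0.29649/0.11155 = 2.65800

2.658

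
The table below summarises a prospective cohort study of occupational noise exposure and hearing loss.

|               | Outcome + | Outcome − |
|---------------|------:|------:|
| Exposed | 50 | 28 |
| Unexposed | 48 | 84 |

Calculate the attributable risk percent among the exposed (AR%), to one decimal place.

Cells: a = 50, b = 28, c = 48, d = 84.
Risk in exposed = 50/78 = 0.64103; risk in unexposed = 48/132 = 0.36364.
RR = 0.64103/0.36364 = 1.76282
AR% = (RR − 1)/RR × 100 = (1.76282 − 1)/1.76282 × 100 = 43.2727%

43.3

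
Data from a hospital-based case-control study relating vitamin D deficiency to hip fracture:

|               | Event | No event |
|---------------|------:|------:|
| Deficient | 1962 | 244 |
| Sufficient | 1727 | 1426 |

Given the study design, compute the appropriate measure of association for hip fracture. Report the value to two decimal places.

Cells: a = 1962, b = 244, c = 1727, d = 1426.
This is a hospital-based case-control study: participants were sampled on outcome status, so risks in the source population cannot be estimated directly — relative risk is not valid here. The odds ratio is the appropriate measure.
OR = (a·d)/(b·c) = (1962 × 1426) / (244 × 1727) = 2797812 / 421388 = 6.63952

6.64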